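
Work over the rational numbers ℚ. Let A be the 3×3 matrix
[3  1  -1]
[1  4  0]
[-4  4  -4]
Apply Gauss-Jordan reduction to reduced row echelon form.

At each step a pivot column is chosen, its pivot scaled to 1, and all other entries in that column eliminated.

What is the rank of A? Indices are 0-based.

rank = 3

[1] R0 /= 3  ⇒  (1, 1/3, -1/3)
     R1 -= 1·R0  ⇒  (0, 11/3, 1/3)
     R2 -= -4·R0  ⇒  (0, 16/3, -16/3)
[2] R1 /= 11/3  ⇒  (0, 1, 1/11)
     R0 -= 1/3·R1  ⇒  (1, 0, -4/11)
     R2 -= 16/3·R1  ⇒  (0, 0, -64/11)
[3] R2 /= -64/11  ⇒  (0, 0, 1)
     R0 -= -4/11·R2  ⇒  (1, 0, 0)
     R1 -= 1/11·R2  ⇒  (0, 1, 0)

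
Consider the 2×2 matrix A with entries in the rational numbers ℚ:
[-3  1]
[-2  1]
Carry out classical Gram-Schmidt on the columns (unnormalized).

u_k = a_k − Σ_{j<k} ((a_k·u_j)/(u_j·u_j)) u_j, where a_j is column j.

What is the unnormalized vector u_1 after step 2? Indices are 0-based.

u_1 = (-2/13, 3/13)

Step 1: u_0 = a_0 = (-3, -2).
Step 2: u_1 = a_1 − (-5/13)·u_0 = (-2/13, 3/13).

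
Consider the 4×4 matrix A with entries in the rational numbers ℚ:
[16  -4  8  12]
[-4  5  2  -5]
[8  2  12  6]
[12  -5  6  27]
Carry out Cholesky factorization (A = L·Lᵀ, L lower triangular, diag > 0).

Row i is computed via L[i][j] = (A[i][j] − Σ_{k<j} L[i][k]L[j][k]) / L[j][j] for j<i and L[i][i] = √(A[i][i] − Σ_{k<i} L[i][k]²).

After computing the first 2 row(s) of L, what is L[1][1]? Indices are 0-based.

L[1][1] = 2

Step 1: L[0][0] = √(16) = 4.
  L[1][0] = (-4) / L[0][0] = -1.
Step 2: L[1][1] = √(4) = 2.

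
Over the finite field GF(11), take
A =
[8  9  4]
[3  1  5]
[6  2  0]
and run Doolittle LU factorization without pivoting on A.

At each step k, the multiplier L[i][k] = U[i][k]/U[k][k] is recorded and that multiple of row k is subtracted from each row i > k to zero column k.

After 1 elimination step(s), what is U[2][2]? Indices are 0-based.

Step 1: pivot at (0,0) is 8.
  row1 ← row1 − (10)·row0  ⇒  L[1][0]=10, U row1=(0, 10, 9)
  row2 ← row2 − (9)·row0  ⇒  L[2][0]=9, U row2=(0, 9, 8)

U[2][2] = 8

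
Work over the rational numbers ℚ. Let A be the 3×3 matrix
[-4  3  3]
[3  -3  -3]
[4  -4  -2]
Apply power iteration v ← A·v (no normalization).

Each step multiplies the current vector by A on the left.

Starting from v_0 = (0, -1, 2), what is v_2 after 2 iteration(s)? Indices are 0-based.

v_2 = (-21, 18, 24)

v_0 = (0, -1, 2).
v_1 = A·v_0 = (3, -3, 0).
v_2 = A·v_1 = (-21, 18, 24).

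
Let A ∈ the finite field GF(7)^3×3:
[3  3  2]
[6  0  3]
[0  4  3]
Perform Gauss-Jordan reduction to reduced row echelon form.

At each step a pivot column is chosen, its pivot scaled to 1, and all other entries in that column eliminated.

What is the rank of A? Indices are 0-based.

step 1: normalize row 0 (÷3) = (1, 1, 3)
  row 1: subtract 6×row0 = (0, 1, 6)
step 2: normalize row 1 (÷1) = (0, 1, 6)
  row 0: subtract 1×row1 = (1, 0, 4)
  row 2: subtract 4×row1 = (0, 0, 0)
skip col 2 (zero from row 2)

rank = 2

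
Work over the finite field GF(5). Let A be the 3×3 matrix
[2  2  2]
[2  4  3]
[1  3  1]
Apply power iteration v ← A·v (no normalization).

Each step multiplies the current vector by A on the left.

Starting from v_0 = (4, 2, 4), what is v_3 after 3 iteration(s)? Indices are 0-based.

v_3 = (2, 3, 4)

v_0 = (4, 2, 4).
v_1 = A·v_0 = (0, 3, 4).
v_2 = A·v_1 = (4, 4, 3).
v_3 = A·v_2 = (2, 3, 4).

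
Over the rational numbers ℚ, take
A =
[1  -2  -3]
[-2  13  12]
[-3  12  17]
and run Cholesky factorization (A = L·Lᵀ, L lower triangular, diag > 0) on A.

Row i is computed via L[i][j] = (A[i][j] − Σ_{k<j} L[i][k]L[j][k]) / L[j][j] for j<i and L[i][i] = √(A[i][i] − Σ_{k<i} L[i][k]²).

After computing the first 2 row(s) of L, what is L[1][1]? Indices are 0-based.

Step 1: L[0][0] = √(1) = 1.
  L[1][0] = (-2) / L[0][0] = -2.
Step 2: L[1][1] = √(9) = 3.

L[1][1] = 3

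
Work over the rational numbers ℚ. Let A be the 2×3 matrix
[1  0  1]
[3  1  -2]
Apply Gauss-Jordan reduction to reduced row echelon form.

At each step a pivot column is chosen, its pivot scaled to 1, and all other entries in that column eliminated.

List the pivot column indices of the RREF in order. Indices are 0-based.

pivot columns: 0, 1

[1] R0 /= 1  ⇒  (1, 0, 1)
     R1 -= 3·R0  ⇒  (0, 1, -5)
[2] R1 /= 1  ⇒  (0, 1, -5)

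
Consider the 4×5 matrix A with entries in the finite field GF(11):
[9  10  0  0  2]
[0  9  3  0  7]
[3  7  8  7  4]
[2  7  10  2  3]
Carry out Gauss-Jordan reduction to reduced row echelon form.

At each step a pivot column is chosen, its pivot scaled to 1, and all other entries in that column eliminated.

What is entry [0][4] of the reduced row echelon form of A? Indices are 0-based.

M[0][4] = 2

step 1: normalize row 0 (÷9) = (1, 6, 0, 0, 10)
  row 2: subtract 3×row0 = (0, 0, 8, 7, 7)
  row 3: subtract 2×row0 = (0, 6, 10, 2, 5)
step 2: normalize row 1 (÷9) = (0, 1, 4, 0, 2)
  row 0: subtract 6×row1 = (1, 0, 9, 0, 9)
  row 3: subtract 6×row1 = (0, 0, 8, 2, 4)
step 3: normalize row 2 (÷8) = (0, 0, 1, 5, 5)
  row 0: subtract 9×row2 = (1, 0, 0, 10, 8)
  row 1: subtract 4×row2 = (0, 1, 0, 2, 4)
  row 3: subtract 8×row2 = (0, 0, 0, 6, 8)
step 4: normalize row 3 (÷6) = (0, 0, 0, 1, 5)
  row 0: subtract 10×row3 = (1, 0, 0, 0, 2)
  row 1: subtract 2×row3 = (0, 1, 0, 0, 5)
  row 2: subtract 5×row3 = (0, 0, 1, 0, 2)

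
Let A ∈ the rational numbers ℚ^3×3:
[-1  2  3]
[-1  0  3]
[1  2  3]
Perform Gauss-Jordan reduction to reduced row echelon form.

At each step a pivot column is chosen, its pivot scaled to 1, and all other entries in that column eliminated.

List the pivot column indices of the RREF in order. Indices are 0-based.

pivot columns: 0, 1, 2

step 1: normalize row 0 (÷-1) = (1, -2, -3)
  row 1: subtract -1×row0 = (0, -2, 0)
  row 2: subtract 1×row0 = (0, 4, 6)
step 2: normalize row 1 (÷-2) = (0, 1, 0)
  row 0: subtract -2×row1 = (1, 0, -3)
  row 2: subtract 4×row1 = (0, 0, 6)
step 3: normalize row 2 (÷6) = (0, 0, 1)
  row 0: subtract -3×row2 = (1, 0, 0)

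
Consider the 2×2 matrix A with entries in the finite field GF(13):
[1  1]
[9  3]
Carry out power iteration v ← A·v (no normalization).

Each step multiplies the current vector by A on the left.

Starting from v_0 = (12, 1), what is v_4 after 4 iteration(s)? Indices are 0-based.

v_0 = (12, 1).
v_1 = A·v_0 = (0, 7).
v_2 = A·v_1 = (7, 8).
v_3 = A·v_2 = (2, 9).
v_4 = A·v_3 = (11, 6).

v_4 = (11, 6)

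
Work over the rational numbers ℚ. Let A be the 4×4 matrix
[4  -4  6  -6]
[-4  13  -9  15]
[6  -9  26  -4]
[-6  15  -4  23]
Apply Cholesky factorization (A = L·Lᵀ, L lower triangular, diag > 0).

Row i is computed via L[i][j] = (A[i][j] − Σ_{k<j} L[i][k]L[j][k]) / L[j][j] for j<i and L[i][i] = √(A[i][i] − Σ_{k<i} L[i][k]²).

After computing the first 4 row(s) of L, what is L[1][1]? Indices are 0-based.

L[1][1] = 3

Step 1: L[0][0] = √(4) = 2.
  L[1][0] = (-4) / L[0][0] = -2.
Step 2: L[1][1] = √(9) = 3.
  L[2][0] = (6) / L[0][0] = 3.
  L[2][1] = (-3) / L[1][1] = -1.
Step 3: L[2][2] = √(16) = 4.
  L[3][0] = (-6) / L[0][0] = -3.
  L[3][1] = (9) / L[1][1] = 3.
  L[3][2] = (8) / L[2][2] = 2.
Step 4: L[3][3] = √(1) = 1.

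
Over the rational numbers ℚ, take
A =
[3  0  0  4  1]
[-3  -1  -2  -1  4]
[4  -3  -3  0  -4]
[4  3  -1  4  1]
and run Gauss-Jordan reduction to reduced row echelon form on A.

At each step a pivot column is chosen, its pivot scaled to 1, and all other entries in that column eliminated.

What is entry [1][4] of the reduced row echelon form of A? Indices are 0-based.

[1] R0 /= 3  ⇒  (1, 0, 0, 4/3, 1/3)
     R1 -= -3·R0  ⇒  (0, -1, -2, 3, 5)
     R2 -= 4·R0  ⇒  (0, -3, -3, -16/3, -16/3)
     R3 -= 4·R0  ⇒  (0, 3, -1, -4/3, -1/3)
[2] R1 /= -1  ⇒  (0, 1, 2, -3, -5)
     R2 -= -3·R1  ⇒  (0, 0, 3, -43/3, -61/3)
     R3 -= 3·R1  ⇒  (0, 0, -7, 23/3, 44/3)
[3] R2 /= 3  ⇒  (0, 0, 1, -43/9, -61/9)
     R1 -= 2·R2  ⇒  (0, 1, 0, 59/9, 77/9)
     R3 -= -7·R2  ⇒  (0, 0, 0, -232/9, -295/9)
[4] R3 /= -232/9  ⇒  (0, 0, 0, 1, 295/232)
     R0 -= 4/3·R3  ⇒  (1, 0, 0, 0, -79/58)
     R1 -= 59/9·R3  ⇒  (0, 1, 0, 0, 51/232)
     R2 -= -43/9·R3  ⇒  (0, 0, 1, 0, -163/232)

M[1][4] = 51/232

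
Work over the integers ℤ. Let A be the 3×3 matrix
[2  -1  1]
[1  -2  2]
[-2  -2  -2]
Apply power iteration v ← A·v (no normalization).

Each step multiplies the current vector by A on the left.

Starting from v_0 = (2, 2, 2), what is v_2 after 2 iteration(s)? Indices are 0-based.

v_2 = (-6, -24, 12)

v_0 = (2, 2, 2).
v_1 = A·v_0 = (4, 2, -12).
v_2 = A·v_1 = (-6, -24, 12).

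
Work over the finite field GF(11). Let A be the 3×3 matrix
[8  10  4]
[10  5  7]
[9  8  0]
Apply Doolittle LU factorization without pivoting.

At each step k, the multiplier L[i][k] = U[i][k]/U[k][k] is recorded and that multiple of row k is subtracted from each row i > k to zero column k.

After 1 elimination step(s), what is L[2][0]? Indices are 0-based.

L[2][0] = 8

[col 0] pivot 8
  R1 -= 4*R0 → (0, 9, 2)  (L[1][0] := 4)
  R2 -= 8*R0 → (0, 5, 1)  (L[2][0] := 8)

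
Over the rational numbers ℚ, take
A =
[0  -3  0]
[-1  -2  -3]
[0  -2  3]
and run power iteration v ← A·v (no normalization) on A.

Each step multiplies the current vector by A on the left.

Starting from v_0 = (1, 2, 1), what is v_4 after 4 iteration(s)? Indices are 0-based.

v_0 = (1, 2, 1).
v_1 = A·v_0 = (-6, -8, -1).
v_2 = A·v_1 = (24, 25, 13).
v_3 = A·v_2 = (-75, -113, -11).
v_4 = A·v_3 = (339, 334, 193).

v_4 = (339, 334, 193)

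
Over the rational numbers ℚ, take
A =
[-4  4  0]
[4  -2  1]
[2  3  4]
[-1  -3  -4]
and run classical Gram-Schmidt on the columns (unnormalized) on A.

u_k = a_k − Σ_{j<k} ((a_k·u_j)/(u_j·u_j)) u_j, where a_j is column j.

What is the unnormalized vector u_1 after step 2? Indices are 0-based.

u_1 = (88/37, -14/37, 141/37, -126/37)

Step 1: u_0 = a_0 = (-4, 4, 2, -1).
Step 2: u_1 = a_1 − (-15/37)·u_0 = (88/37, -14/37, 141/37, -126/37).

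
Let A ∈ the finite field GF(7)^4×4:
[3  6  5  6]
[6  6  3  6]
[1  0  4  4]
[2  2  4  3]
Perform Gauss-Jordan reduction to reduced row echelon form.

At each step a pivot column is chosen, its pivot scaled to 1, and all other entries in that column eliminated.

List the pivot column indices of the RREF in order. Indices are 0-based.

pivot(0,0)=3: scale R0 → (1, 2, 4, 2)
  clear (1,0): R1 −= (6)R0 → (0, 1, 0, 1)
  clear (2,0): R2 −= (1)R0 → (0, 5, 0, 2)
  clear (3,0): R3 −= (2)R0 → (0, 5, 3, 6)
pivot(1,1)=1: scale R1 → (0, 1, 0, 1)
  clear (0,1): R0 −= (2)R1 → (1, 0, 4, 0)
  clear (2,1): R2 −= (5)R1 → (0, 0, 0, 4)
  clear (3,1): R3 −= (5)R1 → (0, 0, 3, 1)
pivot(2,2): swap R2↔R3
pivot(2,2)=3: scale R2 → (0, 0, 1, 5)
  clear (0,2): R0 −= (4)R2 → (1, 0, 0, 1)
pivot(3,3)=4: scale R3 → (0, 0, 0, 1)
  clear (0,3): R0 −= (1)R3 → (1, 0, 0, 0)
  clear (1,3): R1 −= (1)R3 → (0, 1, 0, 0)
  clear (2,3): R2 −= (5)R3 → (0, 0, 1, 0)

pivot columns: 0, 1, 2, 3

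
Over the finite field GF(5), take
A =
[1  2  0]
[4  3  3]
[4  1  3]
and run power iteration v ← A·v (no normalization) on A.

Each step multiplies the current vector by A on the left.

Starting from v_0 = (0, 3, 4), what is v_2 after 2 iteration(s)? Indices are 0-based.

v_0 = (0, 3, 4).
v_1 = A·v_0 = (1, 1, 0).
v_2 = A·v_1 = (3, 2, 0).

v_2 = (3, 2, 0)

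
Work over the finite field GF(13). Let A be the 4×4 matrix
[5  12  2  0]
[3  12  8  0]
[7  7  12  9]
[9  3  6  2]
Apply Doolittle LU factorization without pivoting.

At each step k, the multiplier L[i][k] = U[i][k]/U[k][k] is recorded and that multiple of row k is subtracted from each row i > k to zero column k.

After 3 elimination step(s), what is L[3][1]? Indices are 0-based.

[col 0] pivot 5
  R1 -= 11*R0 → (0, 10, 12, 0)  (L[1][0] := 11)
  R2 -= 4*R0 → (0, 11, 4, 9)  (L[2][0] := 4)
  R3 -= 7*R0 → (0, 10, 5, 2)  (L[3][0] := 7)
[col 1] pivot 10
  R2 -= 5*R1 → (0, 0, 9, 9)  (L[2][1] := 5)
  R3 -= 1*R1 → (0, 0, 6, 2)  (L[3][1] := 1)
[col 2] pivot 9
  R3 -= 5*R2 → (0, 0, 0, 9)  (L[3][2] := 5)

L[3][1] = 1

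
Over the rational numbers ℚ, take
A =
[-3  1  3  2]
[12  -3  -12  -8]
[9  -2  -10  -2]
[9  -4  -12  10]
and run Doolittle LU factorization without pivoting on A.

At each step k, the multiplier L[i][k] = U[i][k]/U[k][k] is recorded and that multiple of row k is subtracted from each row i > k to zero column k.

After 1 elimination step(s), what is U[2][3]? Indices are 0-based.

Step 1: pivot at (0,0) is -3.
  row1 ← row1 − (-4)·row0  ⇒  L[1][0]=-4, U row1=(0, 1, 0, 0)
  row2 ← row2 − (-3)·row0  ⇒  L[2][0]=-3, U row2=(0, 1, -1, 4)
  row3 ← row3 − (-3)·row0  ⇒  L[3][0]=-3, U row3=(0, -1, -3, 16)

U[2][3] = 4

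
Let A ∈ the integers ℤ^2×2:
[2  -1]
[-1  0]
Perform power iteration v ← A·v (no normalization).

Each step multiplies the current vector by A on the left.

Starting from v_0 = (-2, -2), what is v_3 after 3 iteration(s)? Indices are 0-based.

v_0 = (-2, -2).
v_1 = A·v_0 = (-2, 2).
v_2 = A·v_1 = (-6, 2).
v_3 = A·v_2 = (-14, 6).

v_3 = (-14, 6)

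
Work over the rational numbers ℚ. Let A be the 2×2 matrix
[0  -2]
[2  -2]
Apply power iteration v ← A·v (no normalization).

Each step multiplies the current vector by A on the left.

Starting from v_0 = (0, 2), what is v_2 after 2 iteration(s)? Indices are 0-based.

v_0 = (0, 2).
v_1 = A·v_0 = (-4, -4).
v_2 = A·v_1 = (8, 0).

v_2 = (8, 0)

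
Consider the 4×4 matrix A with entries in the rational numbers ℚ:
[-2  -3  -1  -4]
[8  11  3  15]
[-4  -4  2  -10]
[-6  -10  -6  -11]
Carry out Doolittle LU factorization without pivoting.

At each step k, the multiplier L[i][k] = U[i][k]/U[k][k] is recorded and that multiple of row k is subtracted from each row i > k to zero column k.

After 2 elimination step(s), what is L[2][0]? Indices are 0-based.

Step 1: pivot at (0,0) is -2.
  row1 ← row1 − (-4)·row0  ⇒  L[1][0]=-4, U row1=(0, -1, -1, -1)
  row2 ← row2 − (2)·row0  ⇒  L[2][0]=2, U row2=(0, 2, 4, -2)
  row3 ← row3 − (3)·row0  ⇒  L[3][0]=3, U row3=(0, -1, -3, 1)
Step 2: pivot at (1,1) is -1.
  row2 ← row2 − (-2)·row1  ⇒  L[2][1]=-2, U row2=(0, 0, 2, -4)
  row3 ← row3 − (1)·row1  ⇒  L[3][1]=1, U row3=(0, 0, -2, 2)

L[2][0] = 2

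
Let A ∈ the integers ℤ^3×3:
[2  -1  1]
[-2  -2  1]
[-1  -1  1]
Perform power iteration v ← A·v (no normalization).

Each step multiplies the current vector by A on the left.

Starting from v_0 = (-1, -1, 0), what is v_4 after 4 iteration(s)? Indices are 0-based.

v_4 = (-18, -13, -3)

v_0 = (-1, -1, 0).
v_1 = A·v_0 = (-1, 4, 2).
v_2 = A·v_1 = (-4, -4, -1).
v_3 = A·v_2 = (-5, 15, 7).
v_4 = A·v_3 = (-18, -13, -3).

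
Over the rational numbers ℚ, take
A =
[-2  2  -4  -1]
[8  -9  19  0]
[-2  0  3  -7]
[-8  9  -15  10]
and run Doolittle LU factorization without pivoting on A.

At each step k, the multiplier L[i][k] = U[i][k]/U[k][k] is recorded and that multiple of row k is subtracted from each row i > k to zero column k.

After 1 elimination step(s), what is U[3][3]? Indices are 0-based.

U[3][3] = 14

[col 0] pivot -2
  R1 -= -4*R0 → (0, -1, 3, -4)  (L[1][0] := -4)
  R2 -= 1*R0 → (0, -2, 7, -6)  (L[2][0] := 1)
  R3 -= 4*R0 → (0, 1, 1, 14)  (L[3][0] := 4)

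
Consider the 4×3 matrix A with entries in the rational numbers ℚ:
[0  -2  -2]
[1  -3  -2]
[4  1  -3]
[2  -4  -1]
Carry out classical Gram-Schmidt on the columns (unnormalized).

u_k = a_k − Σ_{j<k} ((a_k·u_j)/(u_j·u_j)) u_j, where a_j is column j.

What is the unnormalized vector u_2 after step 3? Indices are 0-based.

Step 1: u_0 = a_0 = (0, 1, 4, 2).
Step 2: u_1 = a_1 − (-1/3)·u_0 = (-2, -8/3, 7/3, -10/3).
Step 3: u_2 = a_2 − (-16/21)·u_0 − (17/83)·u_1 = (-132/83, -402/581, -250/581, 701/581).

u_2 = (-132/83, -402/581, -250/581, 701/581)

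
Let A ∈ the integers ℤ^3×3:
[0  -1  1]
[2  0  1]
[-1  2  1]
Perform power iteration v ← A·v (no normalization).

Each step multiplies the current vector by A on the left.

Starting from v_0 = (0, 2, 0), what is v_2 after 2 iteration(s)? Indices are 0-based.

v_2 = (4, 0, 6)

v_0 = (0, 2, 0).
v_1 = A·v_0 = (-2, 0, 4).
v_2 = A·v_1 = (4, 0, 6).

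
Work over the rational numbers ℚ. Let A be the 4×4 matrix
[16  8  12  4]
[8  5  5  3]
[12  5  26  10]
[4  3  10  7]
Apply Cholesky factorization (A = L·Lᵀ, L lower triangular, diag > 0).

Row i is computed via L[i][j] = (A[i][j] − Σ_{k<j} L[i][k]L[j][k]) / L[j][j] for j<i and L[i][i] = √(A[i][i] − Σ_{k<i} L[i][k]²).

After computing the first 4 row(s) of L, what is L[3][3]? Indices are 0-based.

L[3][3] = 1

Step 1: L[0][0] = √(16) = 4.
  L[1][0] = (8) / L[0][0] = 2.
Step 2: L[1][1] = √(1) = 1.
  L[2][0] = (12) / L[0][0] = 3.
  L[2][1] = (-1) / L[1][1] = -1.
Step 3: L[2][2] = √(16) = 4.
  L[3][0] = (4) / L[0][0] = 1.
  L[3][1] = (1) / L[1][1] = 1.
  L[3][2] = (8) / L[2][2] = 2.
Step 4: L[3][3] = √(1) = 1.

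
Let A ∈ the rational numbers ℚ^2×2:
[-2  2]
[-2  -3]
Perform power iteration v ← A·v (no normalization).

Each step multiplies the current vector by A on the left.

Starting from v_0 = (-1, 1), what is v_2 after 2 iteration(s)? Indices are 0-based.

v_0 = (-1, 1).
v_1 = A·v_0 = (4, -1).
v_2 = A·v_1 = (-10, -5).

v_2 = (-10, -5)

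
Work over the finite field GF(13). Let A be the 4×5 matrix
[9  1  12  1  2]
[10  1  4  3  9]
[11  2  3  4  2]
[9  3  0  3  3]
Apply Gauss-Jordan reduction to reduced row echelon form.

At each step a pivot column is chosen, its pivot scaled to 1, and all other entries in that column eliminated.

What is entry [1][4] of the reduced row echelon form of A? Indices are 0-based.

M[1][4] = 5

[1] R0 /= 9  ⇒  (1, 3, 10, 3, 6)
     R1 -= 10·R0  ⇒  (0, 10, 8, 12, 1)
     R2 -= 11·R0  ⇒  (0, 8, 10, 10, 1)
     R3 -= 9·R0  ⇒  (0, 2, 1, 2, 1)
[2] R1 /= 10  ⇒  (0, 1, 6, 9, 4)
     R0 -= 3·R1  ⇒  (1, 0, 5, 2, 7)
     R2 -= 8·R1  ⇒  (0, 0, 1, 3, 8)
     R3 -= 2·R1  ⇒  (0, 0, 2, 10, 6)
[3] R2 /= 1  ⇒  (0, 0, 1, 3, 8)
     R0 -= 5·R2  ⇒  (1, 0, 0, 0, 6)
     R1 -= 6·R2  ⇒  (0, 1, 0, 4, 8)
     R3 -= 2·R2  ⇒  (0, 0, 0, 4, 3)
[4] R3 /= 4  ⇒  (0, 0, 0, 1, 4)
     R1 -= 4·R3  ⇒  (0, 1, 0, 0, 5)
     R2 -= 3·R3  ⇒  (0, 0, 1, 0, 9)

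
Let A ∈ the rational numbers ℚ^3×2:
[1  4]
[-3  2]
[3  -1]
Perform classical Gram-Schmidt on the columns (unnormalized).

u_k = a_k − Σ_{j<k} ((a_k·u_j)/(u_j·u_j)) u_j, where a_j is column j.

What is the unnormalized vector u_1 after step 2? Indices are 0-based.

Step 1: u_0 = a_0 = (1, -3, 3).
Step 2: u_1 = a_1 − (-5/19)·u_0 = (81/19, 23/19, -4/19).

u_1 = (81/19, 23/19, -4/19)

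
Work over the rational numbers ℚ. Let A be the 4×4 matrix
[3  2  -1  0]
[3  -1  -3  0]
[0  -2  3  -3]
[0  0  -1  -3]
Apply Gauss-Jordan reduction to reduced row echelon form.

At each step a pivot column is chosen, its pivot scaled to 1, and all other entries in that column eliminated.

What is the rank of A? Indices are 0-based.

step 1: normalize row 0 (÷3) = (1, 2/3, -1/3, 0)
  row 1: subtract 3×row0 = (0, -3, -2, 0)
step 2: normalize row 1 (÷-3) = (0, 1, 2/3, 0)
  row 0: subtract 2/3×row1 = (1, 0, -7/9, 0)
  row 2: subtract -2×row1 = (0, 0, 13/3, -3)
step 3: normalize row 2 (÷13/3) = (0, 0, 1, -9/13)
  row 0: subtract -7/9×row2 = (1, 0, 0, -7/13)
  row 1: subtract 2/3×row2 = (0, 1, 0, 6/13)
  row 3: subtract -1×row2 = (0, 0, 0, -48/13)
step 4: normalize row 3 (÷-48/13) = (0, 0, 0, 1)
  row 0: subtract -7/13×row3 = (1, 0, 0, 0)
  row 1: subtract 6/13×row3 = (0, 1, 0, 0)
  row 2: subtract -9/13×row3 = (0, 0, 1, 0)

rank = 4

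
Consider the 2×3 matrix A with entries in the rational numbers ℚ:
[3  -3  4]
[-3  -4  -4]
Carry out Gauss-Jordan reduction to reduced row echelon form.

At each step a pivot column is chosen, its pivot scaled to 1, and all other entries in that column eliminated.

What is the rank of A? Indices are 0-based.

[1] R0 /= 3  ⇒  (1, -1, 4/3)
     R1 -= -3·R0  ⇒  (0, -7, 0)
[2] R1 /= -7  ⇒  (0, 1, 0)
     R0 -= -1·R1  ⇒  (1, 0, 4/3)

rank = 2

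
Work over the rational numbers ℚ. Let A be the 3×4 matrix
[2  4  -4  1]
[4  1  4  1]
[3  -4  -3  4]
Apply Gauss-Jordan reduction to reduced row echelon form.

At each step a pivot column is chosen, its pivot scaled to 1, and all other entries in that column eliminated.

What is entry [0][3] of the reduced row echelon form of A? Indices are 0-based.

M[0][3] = 11/18

step 1: normalize row 0 (÷2) = (1, 2, -2, 1/2)
  row 1: subtract 4×row0 = (0, -7, 12, -1)
  row 2: subtract 3×row0 = (0, -10, 3, 5/2)
step 2: normalize row 1 (÷-7) = (0, 1, -12/7, 1/7)
  row 0: subtract 2×row1 = (1, 0, 10/7, 3/14)
  row 2: subtract -10×row1 = (0, 0, -99/7, 55/14)
step 3: normalize row 2 (÷-99/7) = (0, 0, 1, -5/18)
  row 0: subtract 10/7×row2 = (1, 0, 0, 11/18)
  row 1: subtract -12/7×row2 = (0, 1, 0, -1/3)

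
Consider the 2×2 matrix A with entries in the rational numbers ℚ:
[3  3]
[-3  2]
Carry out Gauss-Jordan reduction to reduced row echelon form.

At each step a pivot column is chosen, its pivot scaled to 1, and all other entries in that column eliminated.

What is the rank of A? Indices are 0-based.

rank = 2

[1] R0 /= 3  ⇒  (1, 1)
     R1 -= -3·R0  ⇒  (0, 5)
[2] R1 /= 5  ⇒  (0, 1)
     R0 -= 1·R1  ⇒  (1, 0)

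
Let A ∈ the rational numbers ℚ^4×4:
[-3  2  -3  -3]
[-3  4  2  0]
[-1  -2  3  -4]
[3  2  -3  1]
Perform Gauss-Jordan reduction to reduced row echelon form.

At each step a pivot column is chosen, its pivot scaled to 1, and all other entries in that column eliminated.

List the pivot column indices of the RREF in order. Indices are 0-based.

pivot(0,0)=-3: scale R0 → (1, -2/3, 1, 1)
  clear (1,0): R1 −= (-3)R0 → (0, 2, 5, 3)
  clear (2,0): R2 −= (-1)R0 → (0, -8/3, 4, -3)
  clear (3,0): R3 −= (3)R0 → (0, 4, -6, -2)
pivot(1,1)=2: scale R1 → (0, 1, 5/2, 3/2)
  clear (0,1): R0 −= (-2/3)R1 → (1, 0, 8/3, 2)
  clear (2,1): R2 −= (-8/3)R1 → (0, 0, 32/3, 1)
  clear (3,1): R3 −= (4)R1 → (0, 0, -16, -8)
pivot(2,2)=32/3: scale R2 → (0, 0, 1, 3/32)
  clear (0,2): R0 −= (8/3)R2 → (1, 0, 0, 7/4)
  clear (1,2): R1 −= (5/2)R2 → (0, 1, 0, 81/64)
  clear (3,2): R3 −= (-16)R2 → (0, 0, 0, -13/2)
pivot(3,3)=-13/2: scale R3 → (0, 0, 0, 1)
  clear (0,3): R0 −= (7/4)R3 → (1, 0, 0, 0)
  clear (1,3): R1 −= (81/64)R3 → (0, 1, 0, 0)
  clear (2,3): R2 −= (3/32)R3 → (0, 0, 1, 0)

pivot columns: 0, 1, 2, 3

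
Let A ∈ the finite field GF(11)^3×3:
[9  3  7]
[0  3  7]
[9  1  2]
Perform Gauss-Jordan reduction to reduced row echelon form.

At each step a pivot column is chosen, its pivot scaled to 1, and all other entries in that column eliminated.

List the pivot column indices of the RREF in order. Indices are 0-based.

pivot columns: 0, 1, 2

step 1: normalize row 0 (÷9) = (1, 4, 2)
  row 2: subtract 9×row0 = (0, 9, 6)
step 2: normalize row 1 (÷3) = (0, 1, 6)
  row 0: subtract 4×row1 = (1, 0, 0)
  row 2: subtract 9×row1 = (0, 0, 7)
step 3: normalize row 2 (÷7) = (0, 0, 1)
  row 1: subtract 6×row2 = (0, 1, 0)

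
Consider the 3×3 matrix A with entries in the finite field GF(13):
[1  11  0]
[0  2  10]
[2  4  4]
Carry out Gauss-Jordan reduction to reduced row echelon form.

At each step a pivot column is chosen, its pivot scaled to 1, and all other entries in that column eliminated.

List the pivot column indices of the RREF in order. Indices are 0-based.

pivot columns: 0, 1, 2

step 1: normalize row 0 (÷1) = (1, 11, 0)
  row 2: subtract 2×row0 = (0, 8, 4)
step 2: normalize row 1 (÷2) = (0, 1, 5)
  row 0: subtract 11×row1 = (1, 0, 10)
  row 2: subtract 8×row1 = (0, 0, 3)
step 3: normalize row 2 (÷3) = (0, 0, 1)
  row 0: subtract 10×row2 = (1, 0, 0)
  row 1: subtract 5×row2 = (0, 1, 0)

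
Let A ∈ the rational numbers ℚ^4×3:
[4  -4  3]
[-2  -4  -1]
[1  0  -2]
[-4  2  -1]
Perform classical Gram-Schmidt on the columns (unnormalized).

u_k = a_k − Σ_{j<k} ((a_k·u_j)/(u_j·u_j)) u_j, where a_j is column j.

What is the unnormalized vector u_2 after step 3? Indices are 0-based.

u_2 = (277/269, -175/269, -642/269, 204/269)

Step 1: u_0 = a_0 = (4, -2, 1, -4).
Step 2: u_1 = a_1 − (-16/37)·u_0 = (-84/37, -180/37, 16/37, 10/37).
Step 3: u_2 = a_2 − (16/37)·u_0 − (-57/538)·u_1 = (277/269, -175/269, -642/269, 204/269).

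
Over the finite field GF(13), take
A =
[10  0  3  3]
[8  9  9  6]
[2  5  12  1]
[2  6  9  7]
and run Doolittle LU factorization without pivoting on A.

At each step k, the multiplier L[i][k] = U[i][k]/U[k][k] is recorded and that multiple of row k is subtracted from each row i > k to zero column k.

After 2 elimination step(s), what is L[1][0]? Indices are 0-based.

L[1][0] = 6

Step 1: pivot at (0,0) is 10.
  row1 ← row1 − (6)·row0  ⇒  L[1][0]=6, U row1=(0, 9, 4, 1)
  row2 ← row2 − (8)·row0  ⇒  L[2][0]=8, U row2=(0, 5, 1, 3)
  row3 ← row3 − (8)·row0  ⇒  L[3][0]=8, U row3=(0, 6, 11, 9)
Step 2: pivot at (1,1) is 9.
  row2 ← row2 − (2)·row1  ⇒  L[2][1]=2, U row2=(0, 0, 6, 1)
  row3 ← row3 − (5)·row1  ⇒  L[3][1]=5, U row3=(0, 0, 4, 4)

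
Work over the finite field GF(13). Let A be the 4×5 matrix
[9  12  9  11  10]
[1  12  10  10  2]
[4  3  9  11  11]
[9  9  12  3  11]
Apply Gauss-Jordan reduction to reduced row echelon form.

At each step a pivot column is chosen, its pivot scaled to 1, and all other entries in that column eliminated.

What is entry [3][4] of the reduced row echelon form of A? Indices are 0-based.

M[3][4] = 2

step 1: normalize row 0 (÷9) = (1, 10, 1, 7, 4)
  row 1: subtract 1×row0 = (0, 2, 9, 3, 11)
  row 2: subtract 4×row0 = (0, 2, 5, 9, 8)
  row 3: subtract 9×row0 = (0, 10, 3, 5, 1)
step 2: normalize row 1 (÷2) = (0, 1, 11, 8, 12)
  row 0: subtract 10×row1 = (1, 0, 8, 5, 1)
  row 2: subtract 2×row1 = (0, 0, 9, 6, 10)
  row 3: subtract 10×row1 = (0, 0, 10, 3, 11)
step 3: normalize row 2 (÷9) = (0, 0, 1, 5, 4)
  row 0: subtract 8×row2 = (1, 0, 0, 4, 8)
  row 1: subtract 11×row2 = (0, 1, 0, 5, 7)
  row 3: subtract 10×row2 = (0, 0, 0, 5, 10)
step 4: normalize row 3 (÷5) = (0, 0, 0, 1, 2)
  row 0: subtract 4×row3 = (1, 0, 0, 0, 0)
  row 1: subtract 5×row3 = (0, 1, 0, 0, 10)
  row 2: subtract 5×row3 = (0, 0, 1, 0, 7)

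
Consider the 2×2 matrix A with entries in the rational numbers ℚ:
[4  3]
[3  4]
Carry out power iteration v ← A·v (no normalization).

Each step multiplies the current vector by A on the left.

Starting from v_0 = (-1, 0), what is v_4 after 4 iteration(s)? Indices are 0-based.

v_4 = (-1201, -1200)

v_0 = (-1, 0).
v_1 = A·v_0 = (-4, -3).
v_2 = A·v_1 = (-25, -24).
v_3 = A·v_2 = (-172, -171).
v_4 = A·v_3 = (-1201, -1200).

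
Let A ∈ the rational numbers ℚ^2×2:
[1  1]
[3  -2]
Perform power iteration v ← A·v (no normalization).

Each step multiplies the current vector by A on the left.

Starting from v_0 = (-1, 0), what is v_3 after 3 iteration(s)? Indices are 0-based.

v_3 = (-1, -18)

v_0 = (-1, 0).
v_1 = A·v_0 = (-1, -3).
v_2 = A·v_1 = (-4, 3).
v_3 = A·v_2 = (-1, -18).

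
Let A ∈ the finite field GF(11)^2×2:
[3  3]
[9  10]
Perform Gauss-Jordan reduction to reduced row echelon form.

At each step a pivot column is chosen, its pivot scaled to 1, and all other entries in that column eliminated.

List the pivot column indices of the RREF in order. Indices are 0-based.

pivot columns: 0, 1

step 1: normalize row 0 (÷3) = (1, 1)
  row 1: subtract 9×row0 = (0, 1)
step 2: normalize row 1 (÷1) = (0, 1)
  row 0: subtract 1×row1 = (1, 0)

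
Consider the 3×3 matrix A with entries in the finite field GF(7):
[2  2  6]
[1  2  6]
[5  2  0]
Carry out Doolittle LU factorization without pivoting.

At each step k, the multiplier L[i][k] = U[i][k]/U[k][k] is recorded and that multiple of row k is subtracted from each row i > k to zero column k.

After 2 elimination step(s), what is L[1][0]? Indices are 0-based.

k=0: U[0][0]=2
  eliminate (1,0): mult=4, new row 1: (0, 1, 3); set L[1][0]=4
  eliminate (2,0): mult=6, new row 2: (0, 4, 6); set L[2][0]=6
k=1: U[1][1]=1
  eliminate (2,1): mult=4, new row 2: (0, 0, 1); set L[2][1]=4

L[1][0] = 4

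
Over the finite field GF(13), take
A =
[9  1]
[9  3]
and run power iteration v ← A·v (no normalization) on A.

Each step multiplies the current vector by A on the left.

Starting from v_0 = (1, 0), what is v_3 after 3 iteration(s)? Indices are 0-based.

v_3 = (8, 3)

v_0 = (1, 0).
v_1 = A·v_0 = (9, 9).
v_2 = A·v_1 = (12, 4).
v_3 = A·v_2 = (8, 3).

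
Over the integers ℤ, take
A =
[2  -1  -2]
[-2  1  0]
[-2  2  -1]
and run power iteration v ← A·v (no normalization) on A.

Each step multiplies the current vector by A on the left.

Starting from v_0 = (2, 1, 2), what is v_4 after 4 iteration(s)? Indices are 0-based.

v_0 = (2, 1, 2).
v_1 = A·v_0 = (-1, -3, -4).
v_2 = A·v_1 = (9, -1, 0).
v_3 = A·v_2 = (19, -19, -20).
v_4 = A·v_3 = (97, -57, -56).

v_4 = (97, -57, -56)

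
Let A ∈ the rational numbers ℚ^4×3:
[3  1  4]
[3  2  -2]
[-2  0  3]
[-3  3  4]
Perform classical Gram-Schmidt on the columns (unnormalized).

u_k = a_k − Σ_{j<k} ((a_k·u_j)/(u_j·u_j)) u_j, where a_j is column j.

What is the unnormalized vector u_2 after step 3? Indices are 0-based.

u_2 = (934/217, -554/217, 69/31, 58/217)

Step 1: u_0 = a_0 = (3, 3, -2, -3).
Step 2: u_1 = a_1 − (0)·u_0 = (1, 2, 0, 3).
Step 3: u_2 = a_2 − (-12/31)·u_0 − (6/7)·u_1 = (934/217, -554/217, 69/31, 58/217).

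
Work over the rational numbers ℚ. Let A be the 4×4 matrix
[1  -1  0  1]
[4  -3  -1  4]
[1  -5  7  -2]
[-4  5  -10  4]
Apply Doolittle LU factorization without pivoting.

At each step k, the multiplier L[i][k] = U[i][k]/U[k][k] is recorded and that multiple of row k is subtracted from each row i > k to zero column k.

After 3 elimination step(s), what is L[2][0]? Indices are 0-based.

L[2][0] = 1

[col 0] pivot 1
  R1 -= 4*R0 → (0, 1, -1, 0)  (L[1][0] := 4)
  R2 -= 1*R0 → (0, -4, 7, -3)  (L[2][0] := 1)
  R3 -= -4*R0 → (0, 1, -10, 8)  (L[3][0] := -4)
[col 1] pivot 1
  R2 -= -4*R1 → (0, 0, 3, -3)  (L[2][1] := -4)
  R3 -= 1*R1 → (0, 0, -9, 8)  (L[3][1] := 1)
[col 2] pivot 3
  R3 -= -3*R2 → (0, 0, 0, -1)  (L[3][2] := -3)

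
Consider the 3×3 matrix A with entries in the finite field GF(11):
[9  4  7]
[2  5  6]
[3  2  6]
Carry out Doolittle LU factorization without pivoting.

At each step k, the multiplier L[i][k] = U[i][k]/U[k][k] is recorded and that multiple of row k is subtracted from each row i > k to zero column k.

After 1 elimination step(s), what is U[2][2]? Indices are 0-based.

k=0: U[0][0]=9
  eliminate (1,0): mult=10, new row 1: (0, 9, 2); set L[1][0]=10
  eliminate (2,0): mult=4, new row 2: (0, 8, 0); set L[2][0]=4

U[2][2] = 0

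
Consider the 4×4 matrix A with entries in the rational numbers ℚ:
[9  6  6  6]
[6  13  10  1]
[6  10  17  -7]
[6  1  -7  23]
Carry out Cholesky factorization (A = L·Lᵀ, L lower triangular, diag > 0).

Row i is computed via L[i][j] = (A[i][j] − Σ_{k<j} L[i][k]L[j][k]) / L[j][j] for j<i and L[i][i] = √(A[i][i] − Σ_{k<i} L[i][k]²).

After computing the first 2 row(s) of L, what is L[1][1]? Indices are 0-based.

L[1][1] = 3

Step 1: L[0][0] = √(9) = 3.
  L[1][0] = (6) / L[0][0] = 2.
Step 2: L[1][1] = √(9) = 3.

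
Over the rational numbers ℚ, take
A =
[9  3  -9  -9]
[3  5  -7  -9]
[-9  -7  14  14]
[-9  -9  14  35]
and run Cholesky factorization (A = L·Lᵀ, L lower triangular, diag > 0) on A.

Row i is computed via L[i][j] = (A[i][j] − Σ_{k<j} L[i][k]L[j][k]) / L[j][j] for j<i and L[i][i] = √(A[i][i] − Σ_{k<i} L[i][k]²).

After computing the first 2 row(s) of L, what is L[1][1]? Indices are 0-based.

L[1][1] = 2

Step 1: L[0][0] = √(9) = 3.
  L[1][0] = (3) / L[0][0] = 1.
Step 2: L[1][1] = √(4) = 2.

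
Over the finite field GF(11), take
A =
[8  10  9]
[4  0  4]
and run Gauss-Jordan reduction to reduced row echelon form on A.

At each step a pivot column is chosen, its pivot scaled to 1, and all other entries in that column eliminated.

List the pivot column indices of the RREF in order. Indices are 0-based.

[1] R0 /= 8  ⇒  (1, 4, 8)
     R1 -= 4·R0  ⇒  (0, 6, 5)
[2] R1 /= 6  ⇒  (0, 1, 10)
     R0 -= 4·R1  ⇒  (1, 0, 1)

pivot columns: 0, 1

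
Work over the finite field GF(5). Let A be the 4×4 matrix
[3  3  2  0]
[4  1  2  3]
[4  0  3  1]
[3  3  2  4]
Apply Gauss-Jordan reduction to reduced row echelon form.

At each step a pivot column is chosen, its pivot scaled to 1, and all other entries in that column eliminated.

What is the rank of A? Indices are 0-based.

rank = 4

step 1: normalize row 0 (÷3) = (1, 1, 4, 0)
  row 1: subtract 4×row0 = (0, 2, 1, 3)
  row 2: subtract 4×row0 = (0, 1, 2, 1)
  row 3: subtract 3×row0 = (0, 0, 0, 4)
step 2: normalize row 1 (÷2) = (0, 1, 3, 4)
  row 0: subtract 1×row1 = (1, 0, 1, 1)
  row 2: subtract 1×row1 = (0, 0, 4, 2)
step 3: normalize row 2 (÷4) = (0, 0, 1, 3)
  row 0: subtract 1×row2 = (1, 0, 0, 3)
  row 1: subtract 3×row2 = (0, 1, 0, 0)
step 4: normalize row 3 (÷4) = (0, 0, 0, 1)
  row 0: subtract 3×row3 = (1, 0, 0, 0)
  row 2: subtract 3×row3 = (0, 0, 1, 0)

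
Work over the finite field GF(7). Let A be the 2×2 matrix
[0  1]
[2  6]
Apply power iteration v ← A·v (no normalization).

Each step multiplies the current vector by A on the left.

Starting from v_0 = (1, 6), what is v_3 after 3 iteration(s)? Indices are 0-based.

v_0 = (1, 6).
v_1 = A·v_0 = (6, 3).
v_2 = A·v_1 = (3, 2).
v_3 = A·v_2 = (2, 4).

v_3 = (2, 4)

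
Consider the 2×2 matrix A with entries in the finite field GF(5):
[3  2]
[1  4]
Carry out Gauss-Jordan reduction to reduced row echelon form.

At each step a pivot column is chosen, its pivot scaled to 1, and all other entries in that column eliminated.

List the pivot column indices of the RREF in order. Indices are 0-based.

pivot(0,0)=3: scale R0 → (1, 4)
  clear (1,0): R1 −= (1)R0 → (0, 0)
col 1: no nonzero at/below row 1; advance.

pivot columns: 0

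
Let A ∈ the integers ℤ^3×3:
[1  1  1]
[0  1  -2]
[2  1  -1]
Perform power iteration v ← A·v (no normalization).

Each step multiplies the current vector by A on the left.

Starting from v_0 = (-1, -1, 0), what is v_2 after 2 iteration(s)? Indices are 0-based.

v_0 = (-1, -1, 0).
v_1 = A·v_0 = (-2, -1, -3).
v_2 = A·v_1 = (-6, 5, -2).

v_2 = (-6, 5, -2)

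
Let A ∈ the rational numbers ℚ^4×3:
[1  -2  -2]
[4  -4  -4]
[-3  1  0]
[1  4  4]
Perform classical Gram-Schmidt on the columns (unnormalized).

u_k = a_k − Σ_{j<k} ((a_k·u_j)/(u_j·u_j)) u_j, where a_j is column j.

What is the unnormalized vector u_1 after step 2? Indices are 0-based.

u_1 = (-37/27, -40/27, -8/9, 125/27)

Step 1: u_0 = a_0 = (1, 4, -3, 1).
Step 2: u_1 = a_1 − (-17/27)·u_0 = (-37/27, -40/27, -8/9, 125/27).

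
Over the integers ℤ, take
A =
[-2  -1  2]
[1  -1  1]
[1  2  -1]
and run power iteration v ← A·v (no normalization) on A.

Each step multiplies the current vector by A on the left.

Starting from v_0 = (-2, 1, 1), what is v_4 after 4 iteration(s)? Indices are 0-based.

v_0 = (-2, 1, 1).
v_1 = A·v_0 = (5, -2, -1).
v_2 = A·v_1 = (-10, 6, 2).
v_3 = A·v_2 = (18, -14, 0).
v_4 = A·v_3 = (-22, 32, -10).

v_4 = (-22, 32, -10)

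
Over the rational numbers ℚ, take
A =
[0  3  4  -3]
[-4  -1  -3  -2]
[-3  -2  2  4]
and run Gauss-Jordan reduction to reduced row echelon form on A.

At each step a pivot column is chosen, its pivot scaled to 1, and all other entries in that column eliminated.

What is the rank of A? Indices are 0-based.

rank = 3

pivot(0,0): swap R0↔R1
pivot(0,0)=-4: scale R0 → (1, 1/4, 3/4, 1/2)
  clear (2,0): R2 −= (-3)R0 → (0, -5/4, 17/4, 11/2)
pivot(1,1)=3: scale R1 → (0, 1, 4/3, -1)
  clear (0,1): R0 −= (1/4)R1 → (1, 0, 5/12, 3/4)
  clear (2,1): R2 −= (-5/4)R1 → (0, 0, 71/12, 17/4)
pivot(2,2)=71/12: scale R2 → (0, 0, 1, 51/71)
  clear (0,2): R0 −= (5/12)R2 → (1, 0, 0, 32/71)
  clear (1,2): R1 −= (4/3)R2 → (0, 1, 0, -139/71)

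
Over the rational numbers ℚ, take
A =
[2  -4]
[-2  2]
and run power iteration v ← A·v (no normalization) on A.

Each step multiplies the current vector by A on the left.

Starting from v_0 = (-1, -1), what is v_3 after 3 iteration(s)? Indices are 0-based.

v_0 = (-1, -1).
v_1 = A·v_0 = (2, 0).
v_2 = A·v_1 = (4, -4).
v_3 = A·v_2 = (24, -16).

v_3 = (24, -16)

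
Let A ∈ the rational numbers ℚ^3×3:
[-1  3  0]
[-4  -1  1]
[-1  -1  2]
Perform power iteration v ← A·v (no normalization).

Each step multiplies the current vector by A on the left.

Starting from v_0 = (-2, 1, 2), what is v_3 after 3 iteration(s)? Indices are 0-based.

v_0 = (-2, 1, 2).
v_1 = A·v_0 = (5, 9, 5).
v_2 = A·v_1 = (22, -24, -4).
v_3 = A·v_2 = (-94, -68, -6).

v_3 = (-94, -68, -6)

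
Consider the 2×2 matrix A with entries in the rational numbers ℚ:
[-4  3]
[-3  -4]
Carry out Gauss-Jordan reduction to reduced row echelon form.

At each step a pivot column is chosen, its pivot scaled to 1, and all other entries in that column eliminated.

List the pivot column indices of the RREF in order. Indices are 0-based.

pivot columns: 0, 1

pivot(0,0)=-4: scale R0 → (1, -3/4)
  clear (1,0): R1 −= (-3)R0 → (0, -25/4)
pivot(1,1)=-25/4: scale R1 → (0, 1)
  clear (0,1): R0 −= (-3/4)R1 → (1, 0)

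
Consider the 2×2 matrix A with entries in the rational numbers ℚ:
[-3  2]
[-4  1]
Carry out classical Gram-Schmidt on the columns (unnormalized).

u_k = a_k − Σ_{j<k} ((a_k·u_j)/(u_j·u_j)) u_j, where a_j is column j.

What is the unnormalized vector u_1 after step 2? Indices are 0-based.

u_1 = (4/5, -3/5)

Step 1: u_0 = a_0 = (-3, -4).
Step 2: u_1 = a_1 − (-2/5)·u_0 = (4/5, -3/5).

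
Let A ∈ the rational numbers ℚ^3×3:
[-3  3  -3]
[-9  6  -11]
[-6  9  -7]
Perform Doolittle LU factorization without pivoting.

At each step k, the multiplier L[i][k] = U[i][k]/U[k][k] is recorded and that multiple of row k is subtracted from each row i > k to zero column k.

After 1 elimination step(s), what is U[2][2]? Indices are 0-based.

U[2][2] = -1

[col 0] pivot -3
  R1 -= 3*R0 → (0, -3, -2)  (L[1][0] := 3)
  R2 -= 2*R0 → (0, 3, -1)  (L[2][0] := 2)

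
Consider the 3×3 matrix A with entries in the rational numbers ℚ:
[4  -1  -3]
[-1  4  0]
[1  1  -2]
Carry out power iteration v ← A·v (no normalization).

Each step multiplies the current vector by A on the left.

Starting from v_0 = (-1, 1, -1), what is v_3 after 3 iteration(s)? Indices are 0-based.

v_0 = (-1, 1, -1).
v_1 = A·v_0 = (-2, 5, 2).
v_2 = A·v_1 = (-19, 22, -1).
v_3 = A·v_2 = (-95, 107, 5).

v_3 = (-95, 107, 5)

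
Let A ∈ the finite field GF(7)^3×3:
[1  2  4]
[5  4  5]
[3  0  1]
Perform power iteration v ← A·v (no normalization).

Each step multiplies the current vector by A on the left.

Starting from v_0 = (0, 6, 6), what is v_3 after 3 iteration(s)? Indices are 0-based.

v_0 = (0, 6, 6).
v_1 = A·v_0 = (1, 5, 6).
v_2 = A·v_1 = (0, 6, 2).
v_3 = A·v_2 = (6, 6, 2).

v_3 = (6, 6, 2)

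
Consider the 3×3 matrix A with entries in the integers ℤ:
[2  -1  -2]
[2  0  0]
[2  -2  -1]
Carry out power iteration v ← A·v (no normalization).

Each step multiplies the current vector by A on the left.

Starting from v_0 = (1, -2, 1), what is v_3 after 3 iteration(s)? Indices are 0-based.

v_3 = (-10, -16, -19)

v_0 = (1, -2, 1).
v_1 = A·v_0 = (2, 2, 5).
v_2 = A·v_1 = (-8, 4, -5).
v_3 = A·v_2 = (-10, -16, -19).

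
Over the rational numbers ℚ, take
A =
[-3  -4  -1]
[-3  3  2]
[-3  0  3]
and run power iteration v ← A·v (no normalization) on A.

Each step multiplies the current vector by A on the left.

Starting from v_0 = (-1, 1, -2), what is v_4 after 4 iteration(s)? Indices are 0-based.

v_0 = (-1, 1, -2).
v_1 = A·v_0 = (1, 2, -3).
v_2 = A·v_1 = (-8, -3, -12).
v_3 = A·v_2 = (48, -9, -12).
v_4 = A·v_3 = (-96, -195, -180).

v_4 = (-96, -195, -180)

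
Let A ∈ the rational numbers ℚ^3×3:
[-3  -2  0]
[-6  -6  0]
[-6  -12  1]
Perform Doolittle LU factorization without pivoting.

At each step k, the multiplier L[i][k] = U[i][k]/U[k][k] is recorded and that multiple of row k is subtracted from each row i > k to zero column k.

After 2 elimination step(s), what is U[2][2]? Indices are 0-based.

k=0: U[0][0]=-3
  eliminate (1,0): mult=2, new row 1: (0, -2, 0); set L[1][0]=2
  eliminate (2,0): mult=2, new row 2: (0, -8, 1); set L[2][0]=2
k=1: U[1][1]=-2
  eliminate (2,1): mult=4, new row 2: (0, 0, 1); set L[2][1]=4

U[2][2] = 1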